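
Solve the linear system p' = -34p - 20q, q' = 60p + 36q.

p(t) = 2c_1e^(-4t) + c_2e^(6t), q(t) = -3c_1e^(-4t) - 2c_2e^(6t)

Coefficient matrix A = [[-34, -20], [60, 36]].
Characteristic polynomial det(A - λI) = λ^2 - 2λ - 24 = 0.
Eigenvalues λ = -4, 6.
For λ=-4: (A-λI) row 1 is [-30, -20], so an eigenvector is (2, -3).
For λ=6: (A-λI) row 1 is [-40, -20], so an eigenvector is (1, -2).
General solution: c_1e^(-4t)(2,-3) + c_2e^(6t)(1,-2).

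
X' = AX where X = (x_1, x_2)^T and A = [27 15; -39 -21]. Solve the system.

Coefficient matrix A = [[27, 15], [-39, -21]].
Characteristic polynomial det(A - λI) = λ^2 - 6λ + 18 = 0.
Eigenvalues λ = 3 ± 3i (complex conjugate pair).
For λ=3+3i: an eigenvector is (-2,3) - i(-1,2) = (-2 + i, 3 - 2i).
A real fundamental pair from Re and Im of e^((3+3i)t)v: X_1 = e^(3t)(cos(3t)·(-2,3) + sin(3t)·(-1,2)), X_2 = e^(3t)(sin(3t)·(-2,3) - cos(3t)·(-1,2)).
General solution: c_1X_1 + c_2X_2.

x_1(t) = -c_1e^(3t)sin(3t) - 2c_1e^(3t)cos(3t) - 2c_2e^(3t)sin(3t) + c_2e^(3t)cos(3t), x_2(t) = 2c_1e^(3t)sin(3t) + 3c_1e^(3t)cos(3t) + 3c_2e^(3t)sin(3t) - 2c_2e^(3t)cos(3t)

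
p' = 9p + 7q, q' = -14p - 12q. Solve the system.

p(t) = C_1e^(-5t) + C_2e^(2t), q(t) = -2C_1e^(-5t) - C_2e^(2t)

Coefficient matrix A = [[9, 7], [-14, -12]].
Characteristic polynomial det(A - λI) = λ^2 + 3λ - 10 = 0.
Eigenvalues λ = -5, 2.
For λ=-5: (A-λI) row 1 is [14, 7], so an eigenvector is (1, -2).
For λ=2: (A-λI) row 1 is [7, 7], so an eigenvector is (1, -1).
General solution: C_1e^(-5t)(1,-2) + C_2e^(2t)(1,-1).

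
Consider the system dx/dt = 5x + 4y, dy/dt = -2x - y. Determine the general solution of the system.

x(t) = 2K_1e^(3t) - K_2e^(t), y(t) = -K_1e^(3t) + K_2e^(t)

Coefficient matrix A = [[5, 4], [-2, -1]].
Characteristic polynomial det(A - λI) = λ^2 - 4λ + 3 = 0.
Eigenvalues λ = 3, 1.
For λ=3: (A-λI) row 1 is [2, 4], so an eigenvector is (2, -1).
For λ=1: (A-λI) row 1 is [4, 4], so an eigenvector is (-1, 1).
General solution: K_1e^(3t)(2,-1) + K_2e^(t)(-1,1).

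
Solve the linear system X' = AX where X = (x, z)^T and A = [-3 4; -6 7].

Coefficient matrix A = [[-3, 4], [-6, 7]].
Characteristic polynomial det(A - λI) = λ^2 - 4λ + 3 = 0.
Eigenvalues λ = 3, 1.
For λ=3: (A-λI) row 1 is [-6, 4], so an eigenvector is (2, 3).
For λ=1: (A-λI) row 1 is [-4, 4], so an eigenvector is (-1, -1).
General solution: c_1e^(3t)(2,3) + c_2e^(t)(-1,-1).

x(t) = 2c_1e^(3t) - c_2e^(t), z(t) = 3c_1e^(3t) - c_2e^(t)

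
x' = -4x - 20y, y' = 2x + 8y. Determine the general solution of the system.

x(t) = -K_1e^(2t)sin(2t) - 3K_1e^(2t)cos(2t) - 3K_2e^(2t)sin(2t) + K_2e^(2t)cos(2t), y(t) = K_1e^(2t)cos(2t) + K_2e^(2t)sin(2t)

Coefficient matrix A = [[-4, -20], [2, 8]].
Characteristic polynomial det(A - λI) = λ^2 - 4λ + 8 = 0.
Eigenvalues λ = 2 ± 2i (complex conjugate pair).
For λ=2+2i: an eigenvector is (-3,1) - i(-1,0) = (-3 + i, 1).
A real fundamental pair from Re and Im of e^((2+2i)t)v: X_1 = e^(2t)(cos(2t)·(-3,1) + sin(2t)·(-1,0)), X_2 = e^(2t)(sin(2t)·(-3,1) - cos(2t)·(-1,0)).
General solution: K_1X_1 + K_2X_2.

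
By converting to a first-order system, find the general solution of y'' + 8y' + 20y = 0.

Let x_1 = y, x_2 = y'. Then x_1' = x_2 and x_2' = -20x_1 - 8x_2.
A = [[0,1],[-20,-8]]; det(A-λI) = λ^2 + 8λ + 20.
Eigenvalues λ = -4 ± 2i.

y(t) = C_1e^(-4t)cos(2t) + C_2e^(-4t)sin(2t)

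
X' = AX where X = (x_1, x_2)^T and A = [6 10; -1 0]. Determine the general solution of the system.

Coefficient matrix A = [[6, 10], [-1, 0]].
Characteristic polynomial det(A - λI) = λ^2 - 6λ + 10 = 0.
Eigenvalues λ = 3 ± i (complex conjugate pair).
For λ=3+i: an eigenvector is (-3,1) - i(1,0) = (-3 - i, 1).
A real fundamental pair from Re and Im of e^((3+i)t)v: X_1 = e^(3t)(cos(t)·(-3,1) + sin(t)·(1,0)), X_2 = e^(3t)(sin(t)·(-3,1) - cos(t)·(1,0)).
General solution: c_1X_1 + c_2X_2.

x_1(t) = c_1e^(3t)sin(t) - 3c_1e^(3t)cos(t) - 3c_2e^(3t)sin(t) - c_2e^(3t)cos(t), x_2(t) = c_1e^(3t)cos(t) + c_2e^(3t)sin(t)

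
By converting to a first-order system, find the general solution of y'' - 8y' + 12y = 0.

Let x_1 = y, x_2 = y'. Then x_1' = x_2 and x_2' = -12x_1 + 8x_2.
A = [[0,1],[-12,8]]; det(A-λI) = λ^2 - 8λ + 12.
Eigenvalues λ = 6, 2 with eigenvectors (1,6), (1,2).

y(t) = K_1e^(6t) + K_2e^(2t)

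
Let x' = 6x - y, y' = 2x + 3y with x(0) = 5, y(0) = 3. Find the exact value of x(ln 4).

6656

A = [[6,-1],[2,3]]; eigenvalues λ = 5, 4.
Eigenvectors: (-1,-1) for λ=5, (1,2) for λ=4.
From the initial condition, c_1 = -7, c_2 = -2.
x(ln 4) = (-7)(4^5)(-1) + (-2)(4^4)(1) = 6656.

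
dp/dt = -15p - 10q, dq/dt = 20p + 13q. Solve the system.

Coefficient matrix A = [[-15, -10], [20, 13]].
Characteristic polynomial det(A - λI) = λ^2 + 2λ + 5 = 0.
Eigenvalues λ = -1 ± 2i (complex conjugate pair).
For λ=-1+2i: an eigenvector is (-1,1) - i(2,-3) = (-1 - 2i, 1 + 3i).
A real fundamental pair from Re and Im of e^((-1+2i)t)v: X_1 = e^(-t)(cos(2t)·(-1,1) + sin(2t)·(2,-3)), X_2 = e^(-t)(sin(2t)·(-1,1) - cos(2t)·(2,-3)).
General solution: c_1X_1 + c_2X_2.

p(t) = 2c_1e^(-t)sin(2t) - c_1e^(-t)cos(2t) - c_2e^(-t)sin(2t) - 2c_2e^(-t)cos(2t), q(t) = -3c_1e^(-t)sin(2t) + c_1e^(-t)cos(2t) + c_2e^(-t)sin(2t) + 3c_2e^(-t)cos(2t)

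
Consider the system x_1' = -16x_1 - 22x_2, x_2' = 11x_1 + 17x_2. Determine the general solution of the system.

x_1(t) = C_1e^(6t) - 2C_2e^(-5t), x_2(t) = -C_1e^(6t) + C_2e^(-5t)

Coefficient matrix A = [[-16, -22], [11, 17]].
Characteristic polynomial det(A - λI) = λ^2 - λ - 30 = 0.
Eigenvalues λ = 6, -5.
For λ=6: (A-λI) row 1 is [-22, -22], so an eigenvector is (1, -1).
For λ=-5: (A-λI) row 1 is [-11, -22], so an eigenvector is (-2, 1).
General solution: C_1e^(6t)(1,-1) + C_2e^(-5t)(-2,1).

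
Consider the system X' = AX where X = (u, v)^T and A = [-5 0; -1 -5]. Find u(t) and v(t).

u(t) = K_2e^(-5t), v(t) = -K_1e^(-5t) - K_2te^(-5t) - 2K_2e^(-5t)

Coefficient matrix A = [[-5, 0], [-1, -5]].
Characteristic polynomial det(A - λI) = λ^2 + 10λ + 25 = 0.
Single eigenvalue λ = -5 with algebraic multiplicity 2.
Eigenvector v = (0,-1); generalized eigenvector w with (A-λI)w=v is (1,-2).
General solution: e^(-5t)[K_1·v + K_2·(t·v + w)].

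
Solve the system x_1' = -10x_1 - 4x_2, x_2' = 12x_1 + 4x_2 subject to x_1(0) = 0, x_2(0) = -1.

x_1(t) = 2e^(-2t) - 2e^(-4t), x_2(t) = -4e^(-2t) + 3e^(-4t)

Coefficient matrix A = [[-10, -4], [12, 4]].
Characteristic polynomial det(A - λI) = λ^2 + 6λ + 8 = 0.
Eigenvalues λ = -2, -4.
For λ=-2: (A-λI) row 1 is [-8, -4], so an eigenvector is (1, -2).
For λ=-4: (A-λI) row 1 is [-6, -4], so an eigenvector is (-2, 3).
General solution: c_1e^(-2t)(1,-2) + c_2e^(-4t)(-2,3).
Applying x_1(0)=0, x_2(0)=-1 gives c_1=2, c_2=1.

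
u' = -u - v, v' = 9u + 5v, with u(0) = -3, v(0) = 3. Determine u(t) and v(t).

u(t) = 6te^(2t) - 3e^(2t), v(t) = -18te^(2t) + 3e^(2t)

Coefficient matrix A = [[-1, -1], [9, 5]].
Characteristic polynomial det(A - λI) = λ^2 - 4λ + 4 = 0.
Single eigenvalue λ = 2 with algebraic multiplicity 2.
Eigenvector v = (-1,3); generalized eigenvector w with (A-λI)w=v is (1,-2).
General solution: e^(2t)[C_1·v + C_2·(t·v + w)].
Applying u(0)=-3, v(0)=3 gives C_1=-3, C_2=-6.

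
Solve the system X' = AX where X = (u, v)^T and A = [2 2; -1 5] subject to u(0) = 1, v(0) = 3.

Coefficient matrix A = [[2, 2], [-1, 5]].
Characteristic polynomial det(A - λI) = λ^2 - 7λ + 12 = 0.
Eigenvalues λ = 3, 4.
For λ=3: (A-λI) row 1 is [-1, 2], so an eigenvector is (-2, -1).
For λ=4: (A-λI) row 1 is [-2, 2], so an eigenvector is (-1, -1).
General solution: c_1e^(3t)(-2,-1) + c_2e^(4t)(-1,-1).
Applying u(0)=1, v(0)=3 gives c_1=2, c_2=-5.

u(t) = 5e^(4t) - 4e^(3t), v(t) = 5e^(4t) - 2e^(3t)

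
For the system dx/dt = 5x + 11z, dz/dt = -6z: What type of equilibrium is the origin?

saddle

A = [[5,11],[0,-6]]; det(A-λI) = λ^2 + λ - 30.
λ = 5, -6: opposite signs.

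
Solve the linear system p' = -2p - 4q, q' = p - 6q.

p(t) = 2c_1e^(-4t) + 2c_2te^(-4t) + c_2e^(-4t), q(t) = c_1e^(-4t) + c_2te^(-4t)

Coefficient matrix A = [[-2, -4], [1, -6]].
Characteristic polynomial det(A - λI) = λ^2 + 8λ + 16 = 0.
Single eigenvalue λ = -4 with algebraic multiplicity 2.
Eigenvector v = (2,1); generalized eigenvector w with (A-λI)w=v is (1,0).
General solution: e^(-4t)[c_1·v + c_2·(t·v + w)].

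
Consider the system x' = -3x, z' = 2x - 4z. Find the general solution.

Coefficient matrix A = [[-3, 0], [2, -4]].
Characteristic polynomial det(A - λI) = λ^2 + 7λ + 12 = 0.
Eigenvalues λ = -4, -3.
For λ=-4: (A-λI) row 1 is [1, 0], so an eigenvector is (0, -1).
For λ=-3: (A-λI) row 2 is [2, -1], so an eigenvector is (-1, -2).
General solution: K_1e^(-4t)(0,-1) + K_2e^(-3t)(-1,-2).

x(t) = -K_2e^(-3t), z(t) = -K_1e^(-4t) - 2K_2e^(-3t)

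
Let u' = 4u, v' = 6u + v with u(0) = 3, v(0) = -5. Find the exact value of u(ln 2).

48

A = [[4,0],[6,1]]; eigenvalues λ = 1, 4.
Eigenvectors: (0,-1) for λ=1, (1,2) for λ=4.
From the initial condition, c_1 = 11, c_2 = 3.
u(ln 2) = (11)(2^1)(0) + (3)(2^4)(1) = 48.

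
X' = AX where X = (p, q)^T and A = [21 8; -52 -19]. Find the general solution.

Coefficient matrix A = [[21, 8], [-52, -19]].
Characteristic polynomial det(A - λI) = λ^2 - 2λ + 17 = 0.
Eigenvalues λ = 1 ± 4i (complex conjugate pair).
For λ=1+4i: an eigenvector is (1,-2) - i(1,-3) = (1 - i, -2 + 3i).
A real fundamental pair from Re and Im of e^((1+4i)t)v: X_1 = e^(t)(cos(4t)·(1,-2) + sin(4t)·(1,-3)), X_2 = e^(t)(sin(4t)·(1,-2) - cos(4t)·(1,-3)).
General solution: c_1X_1 + c_2X_2.

p(t) = c_1e^(t)sin(4t) + c_1e^(t)cos(4t) + c_2e^(t)sin(4t) - c_2e^(t)cos(4t), q(t) = -3c_1e^(t)sin(4t) - 2c_1e^(t)cos(4t) - 2c_2e^(t)sin(4t) + 3c_2e^(t)cos(4t)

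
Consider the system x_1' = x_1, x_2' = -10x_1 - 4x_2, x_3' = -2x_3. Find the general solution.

Coefficient matrix A = [[1, 0, 0], [-10, -4, 0], [0, 0, -2]].
det(A - λI) = 0 gives eigenvalues λ = -4, 1, -2.
For λ=-4: eigenvector (0,1,0).
For λ=1: eigenvector (-1,2,0).
For λ=-2: eigenvector (0,0,1).
General solution: C_1e^(-4t)(0,1,0) + C_2e^(t)(-1,2,0) + C_3e^(-2t)(0,0,1).

x_1(t) = -C_2e^(t), x_2(t) = C_1e^(-4t) + 2C_2e^(t), x_3(t) = C_3e^(-2t)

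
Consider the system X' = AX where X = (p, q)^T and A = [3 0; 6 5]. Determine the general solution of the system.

p(t) = C_2e^(3t), q(t) = C_1e^(5t) - 3C_2e^(3t)

Coefficient matrix A = [[3, 0], [6, 5]].
Characteristic polynomial det(A - λI) = λ^2 - 8λ + 15 = 0.
Eigenvalues λ = 5, 3.
For λ=5: (A-λI) row 1 is [-2, 0], so an eigenvector is (0, 1).
For λ=3: (A-λI) row 2 is [6, 2], so an eigenvector is (1, -3).
General solution: C_1e^(5t)(0,1) + C_2e^(3t)(1,-3).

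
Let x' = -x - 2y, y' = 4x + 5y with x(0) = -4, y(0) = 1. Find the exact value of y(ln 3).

-141

A = [[-1,-2],[4,5]]; eigenvalues λ = 3, 1.
Eigenvectors: (-1,2) for λ=3, (-1,1) for λ=1.
From the initial condition, c_1 = -3, c_2 = 7.
y(ln 3) = (-3)(3^3)(2) + (7)(3^1)(1) = -141.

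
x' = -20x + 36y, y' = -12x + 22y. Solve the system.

Coefficient matrix A = [[-20, 36], [-12, 22]].
Characteristic polynomial det(A - λI) = λ^2 - 2λ - 8 = 0.
Eigenvalues λ = -2, 4.
For λ=-2: (A-λI) row 1 is [-18, 36], so an eigenvector is (2, 1).
For λ=4: (A-λI) row 1 is [-24, 36], so an eigenvector is (3, 2).
General solution: c_1e^(-2t)(2,1) + c_2e^(4t)(3,2).

x(t) = 2c_1e^(-2t) + 3c_2e^(4t), y(t) = c_1e^(-2t) + 2c_2e^(4t)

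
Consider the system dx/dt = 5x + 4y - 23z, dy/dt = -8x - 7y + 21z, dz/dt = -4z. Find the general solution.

x(t) = -C_1e^(-3t) - 3C_2e^(-4t) - C_3e^(t), y(t) = 2C_1e^(-3t) + C_2e^(-4t) + C_3e^(t), z(t) = -C_2e^(-4t)

Coefficient matrix A = [[5, 4, -23], [-8, -7, 21], [0, 0, -4]].
det(A - λI) = 0 gives eigenvalues λ = -3, -4, 1.
For λ=-3: eigenvector (-1,2,0).
For λ=-4: eigenvector (-3,1,-1).
For λ=1: eigenvector (-1,1,0).
General solution: C_1e^(-3t)(-1,2,0) + C_2e^(-4t)(-3,1,-1) + C_3e^(t)(-1,1,0).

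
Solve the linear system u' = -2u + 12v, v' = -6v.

Coefficient matrix A = [[-2, 12], [0, -6]].
Characteristic polynomial det(A - λI) = λ^2 + 8λ + 12 = 0.
Eigenvalues λ = -2, -6.
For λ=-2: (A-λI) row 1 is [0, 12], so an eigenvector is (-1, 0).
For λ=-6: (A-λI) row 1 is [4, 12], so an eigenvector is (-3, 1).
General solution: C_1e^(-2t)(-1,0) + C_2e^(-6t)(-3,1).

u(t) = -C_1e^(-2t) - 3C_2e^(-6t), v(t) = C_2e^(-6t)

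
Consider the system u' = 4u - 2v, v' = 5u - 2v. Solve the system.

Coefficient matrix A = [[4, -2], [5, -2]].
Characteristic polynomial det(A - λI) = λ^2 - 2λ + 2 = 0.
Eigenvalues λ = 1 ± i (complex conjugate pair).
For λ=1+i: an eigenvector is (-1,-1) - i(-1,-2) = (-1 + i, -1 + 2i).
A real fundamental pair from Re and Im of e^((1+i)t)v: X_1 = e^(t)(cos(t)·(-1,-1) + sin(t)·(-1,-2)), X_2 = e^(t)(sin(t)·(-1,-1) - cos(t)·(-1,-2)).
General solution: c_1X_1 + c_2X_2.

u(t) = -c_1e^(t)sin(t) - c_1e^(t)cos(t) - c_2e^(t)sin(t) + c_2e^(t)cos(t), v(t) = -2c_1e^(t)sin(t) - c_1e^(t)cos(t) - c_2e^(t)sin(t) + 2c_2e^(t)cos(t)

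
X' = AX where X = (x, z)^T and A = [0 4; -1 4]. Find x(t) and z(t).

Coefficient matrix A = [[0, 4], [-1, 4]].
Characteristic polynomial det(A - λI) = λ^2 - 4λ + 4 = 0.
Single eigenvalue λ = 2 with algebraic multiplicity 2.
Eigenvector v = (2,1); generalized eigenvector w with (A-λI)w=v is (3,2).
General solution: e^(2t)[c_1·v + c_2·(t·v + w)].

x(t) = 2c_1e^(2t) + 2c_2te^(2t) + 3c_2e^(2t), z(t) = c_1e^(2t) + c_2te^(2t) + 2c_2e^(2t)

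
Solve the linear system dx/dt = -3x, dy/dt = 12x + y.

x(t) = C_2e^(-3t), y(t) = -C_1e^(t) - 3C_2e^(-3t)

Coefficient matrix A = [[-3, 0], [12, 1]].
Characteristic polynomial det(A - λI) = λ^2 + 2λ - 3 = 0.
Eigenvalues λ = 1, -3.
For λ=1: (A-λI) row 1 is [-4, 0], so an eigenvector is (0, -1).
For λ=-3: (A-λI) row 2 is [12, 4], so an eigenvector is (1, -3).
General solution: C_1e^(t)(0,-1) + C_2e^(-3t)(1,-3).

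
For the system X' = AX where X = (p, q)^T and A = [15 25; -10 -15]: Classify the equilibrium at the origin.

center

A = [[15,25],[-10,-15]]; det(A-λI) = λ^2 + 25.
λ = 0 ± 5i: zero real part.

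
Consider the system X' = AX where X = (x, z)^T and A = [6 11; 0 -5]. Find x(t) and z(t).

Coefficient matrix A = [[6, 11], [0, -5]].
Characteristic polynomial det(A - λI) = λ^2 - λ - 30 = 0.
Eigenvalues λ = 6, -5.
For λ=6: (A-λI) row 1 is [0, 11], so an eigenvector is (-1, 0).
For λ=-5: (A-λI) row 1 is [11, 11], so an eigenvector is (-1, 1).
General solution: C_1e^(6t)(-1,0) + C_2e^(-5t)(-1,1).

x(t) = -C_1e^(6t) - C_2e^(-5t), z(t) = C_2e^(-5t)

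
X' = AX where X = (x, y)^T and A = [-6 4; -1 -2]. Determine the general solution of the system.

x(t) = -2C_1e^(-4t) - 2C_2te^(-4t) + C_2e^(-4t), y(t) = -C_1e^(-4t) - C_2te^(-4t)

Coefficient matrix A = [[-6, 4], [-1, -2]].
Characteristic polynomial det(A - λI) = λ^2 + 8λ + 16 = 0.
Single eigenvalue λ = -4 with algebraic multiplicity 2.
Eigenvector v = (-2,-1); generalized eigenvector w with (A-λI)w=v is (1,0).
General solution: e^(-4t)[C_1·v + C_2·(t·v + w)].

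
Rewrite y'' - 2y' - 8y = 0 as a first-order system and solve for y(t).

Let x_1 = y, x_2 = y'. Then x_1' = x_2 and x_2' = 8x_1 + 2x_2.
A = [[0,1],[8,2]]; det(A-λI) = λ^2 - 2λ - 8.
Eigenvalues λ = -2, 4 with eigenvectors (1,-2), (1,4).

y(t) = C_1e^(-2t) + C_2e^(4t)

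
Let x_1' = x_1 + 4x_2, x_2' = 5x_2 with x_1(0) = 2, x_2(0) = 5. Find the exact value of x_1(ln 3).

1206

A = [[1,4],[0,5]]; eigenvalues λ = 5, 1.
Eigenvectors: (-1,-1) for λ=5, (1,0) for λ=1.
From the initial condition, c_1 = -5, c_2 = -3.
x_1(ln 3) = (-5)(3^5)(-1) + (-3)(3^1)(1) = 1206.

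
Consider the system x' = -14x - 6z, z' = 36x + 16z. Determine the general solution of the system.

Coefficient matrix A = [[-14, -6], [36, 16]].
Characteristic polynomial det(A - λI) = λ^2 - 2λ - 8 = 0.
Eigenvalues λ = 4, -2.
For λ=4: (A-λI) row 1 is [-18, -6], so an eigenvector is (1, -3).
For λ=-2: (A-λI) row 1 is [-12, -6], so an eigenvector is (1, -2).
General solution: K_1e^(4t)(1,-3) + K_2e^(-2t)(1,-2).

x(t) = K_1e^(4t) + K_2e^(-2t), z(t) = -3K_1e^(4t) - 2K_2e^(-2t)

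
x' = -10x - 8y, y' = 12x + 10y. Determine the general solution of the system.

Coefficient matrix A = [[-10, -8], [12, 10]].
Characteristic polynomial det(A - λI) = λ^2 - 4 = 0.
Eigenvalues λ = 2, -2.
For λ=2: (A-λI) row 1 is [-12, -8], so an eigenvector is (2, -3).
For λ=-2: (A-λI) row 1 is [-8, -8], so an eigenvector is (1, -1).
General solution: C_1e^(2t)(2,-3) + C_2e^(-2t)(1,-1).

x(t) = 2C_1e^(2t) + C_2e^(-2t), y(t) = -3C_1e^(2t) - C_2e^(-2t)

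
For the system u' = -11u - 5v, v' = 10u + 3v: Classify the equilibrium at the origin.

stable spiral

A = [[-11,-5],[10,3]]; det(A-λI) = λ^2 + 8λ + 17.
λ = -4 ± i: negative real part.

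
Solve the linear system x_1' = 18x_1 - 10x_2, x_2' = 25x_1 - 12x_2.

x_1(t) = -c_1e^(3t)sin(5t) - c_1e^(3t)cos(5t) - c_2e^(3t)sin(5t) + c_2e^(3t)cos(5t), x_2(t) = -2c_1e^(3t)sin(5t) - c_1e^(3t)cos(5t) - c_2e^(3t)sin(5t) + 2c_2e^(3t)cos(5t)

Coefficient matrix A = [[18, -10], [25, -12]].
Characteristic polynomial det(A - λI) = λ^2 - 6λ + 34 = 0.
Eigenvalues λ = 3 ± 5i (complex conjugate pair).
For λ=3+5i: an eigenvector is (-1,-1) - i(-1,-2) = (-1 + i, -1 + 2i).
A real fundamental pair from Re and Im of e^((3+5i)t)v: X_1 = e^(3t)(cos(5t)·(-1,-1) + sin(5t)·(-1,-2)), X_2 = e^(3t)(sin(5t)·(-1,-1) - cos(5t)·(-1,-2)).
General solution: c_1X_1 + c_2X_2.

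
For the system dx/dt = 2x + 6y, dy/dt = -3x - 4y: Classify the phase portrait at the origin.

stable spiral

A = [[2,6],[-3,-4]]; det(A-λI) = λ^2 + 2λ + 10.
λ = -1 ± 3i: negative real part.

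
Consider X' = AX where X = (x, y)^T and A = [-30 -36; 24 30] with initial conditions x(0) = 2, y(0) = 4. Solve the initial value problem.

Coefficient matrix A = [[-30, -36], [24, 30]].
Characteristic polynomial det(A - λI) = λ^2 - 36 = 0.
Eigenvalues λ = 6, -6.
For λ=6: (A-λI) row 1 is [-36, -36], so an eigenvector is (-1, 1).
For λ=-6: (A-λI) row 1 is [-24, -36], so an eigenvector is (3, -2).
General solution: K_1e^(6t)(-1,1) + K_2e^(-6t)(3,-2).
Applying x(0)=2, y(0)=4 gives K_1=16, K_2=6.

x(t) = -16e^(6t) + 18e^(-6t), y(t) = 16e^(6t) - 12e^(-6t)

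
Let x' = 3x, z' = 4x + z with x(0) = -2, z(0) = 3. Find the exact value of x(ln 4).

A = [[3,0],[4,1]]; eigenvalues λ = 1, 3.
Eigenvectors: (0,1) for λ=1, (-1,-2) for λ=3.
From the initial condition, c_1 = 7, c_2 = 2.
x(ln 4) = (7)(4^1)(0) + (2)(4^3)(-1) = -128.

-128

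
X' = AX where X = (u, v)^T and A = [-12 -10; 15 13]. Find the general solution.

Coefficient matrix A = [[-12, -10], [15, 13]].
Characteristic polynomial det(A - λI) = λ^2 - λ - 6 = 0.
Eigenvalues λ = 3, -2.
For λ=3: (A-λI) row 1 is [-15, -10], so an eigenvector is (2, -3).
For λ=-2: (A-λI) row 1 is [-10, -10], so an eigenvector is (1, -1).
General solution: C_1e^(3t)(2,-3) + C_2e^(-2t)(1,-1).

u(t) = 2C_1e^(3t) + C_2e^(-2t), v(t) = -3C_1e^(3t) - C_2e^(-2t)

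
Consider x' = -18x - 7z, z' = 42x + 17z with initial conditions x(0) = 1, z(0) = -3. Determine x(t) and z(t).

x(t) = e^(3t), z(t) = -3e^(3t)

Coefficient matrix A = [[-18, -7], [42, 17]].
Characteristic polynomial det(A - λI) = λ^2 + λ - 12 = 0.
Eigenvalues λ = 3, -4.
For λ=3: (A-λI) row 1 is [-21, -7], so an eigenvector is (1, -3).
For λ=-4: (A-λI) row 1 is [-14, -7], so an eigenvector is (-1, 2).
General solution: K_1e^(3t)(1,-3) + K_2e^(-4t)(-1,2).
Applying x(0)=1, z(0)=-3 gives K_1=1, K_2=0.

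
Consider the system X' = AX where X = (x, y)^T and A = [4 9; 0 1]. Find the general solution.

x(t) = -3K_1e^(t) + K_2e^(4t), y(t) = K_1e^(t)

Coefficient matrix A = [[4, 9], [0, 1]].
Characteristic polynomial det(A - λI) = λ^2 - 5λ + 4 = 0.
Eigenvalues λ = 1, 4.
For λ=1: (A-λI) row 1 is [3, 9], so an eigenvector is (-3, 1).
For λ=4: (A-λI) row 1 is [0, 9], so an eigenvector is (1, 0).
General solution: K_1e^(t)(-3,1) + K_2e^(4t)(1,0).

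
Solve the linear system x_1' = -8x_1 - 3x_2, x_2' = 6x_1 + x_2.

Coefficient matrix A = [[-8, -3], [6, 1]].
Characteristic polynomial det(A - λI) = λ^2 + 7λ + 10 = 0.
Eigenvalues λ = -2, -5.
For λ=-2: (A-λI) row 1 is [-6, -3], so an eigenvector is (1, -2).
For λ=-5: (A-λI) row 1 is [-3, -3], so an eigenvector is (-1, 1).
General solution: c_1e^(-2t)(1,-2) + c_2e^(-5t)(-1,1).

x_1(t) = c_1e^(-2t) - c_2e^(-5t), x_2(t) = -2c_1e^(-2t) + c_2e^(-5t)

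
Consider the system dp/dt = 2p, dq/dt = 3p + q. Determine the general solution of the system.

Coefficient matrix A = [[2, 0], [3, 1]].
Characteristic polynomial det(A - λI) = λ^2 - 3λ + 2 = 0.
Eigenvalues λ = 2, 1.
For λ=2: (A-λI) row 2 is [3, -1], so an eigenvector is (1, 3).
For λ=1: (A-λI) row 1 is [1, 0], so an eigenvector is (0, -1).
General solution: c_1e^(2t)(1,3) + c_2e^(t)(0,-1).

p(t) = c_1e^(2t), q(t) = 3c_1e^(2t) - c_2e^(t)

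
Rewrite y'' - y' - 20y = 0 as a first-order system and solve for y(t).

y(t) = K_1e^(5t) + K_2e^(-4t)

Let x_1 = y, x_2 = y'. Then x_1' = x_2 and x_2' = 20x_1 + x_2.
A = [[0,1],[20,1]]; det(A-λI) = λ^2 - λ - 20.
Eigenvalues λ = 5, -4 with eigenvectors (1,5), (1,-4).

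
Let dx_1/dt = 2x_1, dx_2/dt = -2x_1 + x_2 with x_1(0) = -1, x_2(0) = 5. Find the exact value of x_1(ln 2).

-4

A = [[2,0],[-2,1]]; eigenvalues λ = 1, 2.
Eigenvectors: (0,1) for λ=1, (-1,2) for λ=2.
From the initial condition, c_1 = 3, c_2 = 1.
x_1(ln 2) = (3)(2^1)(0) + (1)(2^2)(-1) = -4.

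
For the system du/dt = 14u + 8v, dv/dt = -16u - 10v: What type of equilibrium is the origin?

A = [[14,8],[-16,-10]]; det(A-λI) = λ^2 - 4λ - 12.
λ = -2, 6: opposite signs.

saddle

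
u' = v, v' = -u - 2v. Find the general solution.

Coefficient matrix A = [[0, 1], [-1, -2]].
Characteristic polynomial det(A - λI) = λ^2 + 2λ + 1 = 0.
Single eigenvalue λ = -1 with algebraic multiplicity 2.
Eigenvector v = (-1,1); generalized eigenvector w with (A-λI)w=v is (0,-1).
General solution: e^(-t)[C_1·v + C_2·(t·v + w)].

u(t) = -C_1e^(-t) - C_2te^(-t), v(t) = C_1e^(-t) + C_2te^(-t) - C_2e^(-t)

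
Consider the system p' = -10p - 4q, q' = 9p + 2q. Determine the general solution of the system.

p(t) = 2C_1e^(-4t) + 2C_2te^(-4t) - C_2e^(-4t), q(t) = -3C_1e^(-4t) - 3C_2te^(-4t) + C_2e^(-4t)

Coefficient matrix A = [[-10, -4], [9, 2]].
Characteristic polynomial det(A - λI) = λ^2 + 8λ + 16 = 0.
Single eigenvalue λ = -4 with algebraic multiplicity 2.
Eigenvector v = (2,-3); generalized eigenvector w with (A-λI)w=v is (-1,1).
General solution: e^(-4t)[C_1·v + C_2·(t·v + w)].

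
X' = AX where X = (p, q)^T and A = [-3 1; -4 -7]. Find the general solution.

p(t) = C_1e^(-5t) + C_2te^(-5t) + C_2e^(-5t), q(t) = -2C_1e^(-5t) - 2C_2te^(-5t) - C_2e^(-5t)

Coefficient matrix A = [[-3, 1], [-4, -7]].
Characteristic polynomial det(A - λI) = λ^2 + 10λ + 25 = 0.
Single eigenvalue λ = -5 with algebraic multiplicity 2.
Eigenvector v = (1,-2); generalized eigenvector w with (A-λI)w=v is (1,-1).
General solution: e^(-5t)[C_1·v + C_2·(t·v + w)].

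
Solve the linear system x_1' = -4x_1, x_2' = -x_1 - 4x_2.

x_1(t) = K_2e^(-4t), x_2(t) = -K_1e^(-4t) - K_2te^(-4t) + 3K_2e^(-4t)

Coefficient matrix A = [[-4, 0], [-1, -4]].
Characteristic polynomial det(A - λI) = λ^2 + 8λ + 16 = 0.
Single eigenvalue λ = -4 with algebraic multiplicity 2.
Eigenvector v = (0,-1); generalized eigenvector w with (A-λI)w=v is (1,3).
General solution: e^(-4t)[K_1·v + K_2·(t·v + w)].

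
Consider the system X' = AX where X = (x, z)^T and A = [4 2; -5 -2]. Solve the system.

x(t) = -c_1e^(t)sin(t) + c_1e^(t)cos(t) + c_2e^(t)sin(t) + c_2e^(t)cos(t), z(t) = c_1e^(t)sin(t) - 2c_1e^(t)cos(t) - 2c_2e^(t)sin(t) - c_2e^(t)cos(t)

Coefficient matrix A = [[4, 2], [-5, -2]].
Characteristic polynomial det(A - λI) = λ^2 - 2λ + 2 = 0.
Eigenvalues λ = 1 ± i (complex conjugate pair).
For λ=1+i: an eigenvector is (1,-2) - i(-1,1) = (1 + i, -2 - i).
A real fundamental pair from Re and Im of e^((1+i)t)v: X_1 = e^(t)(cos(t)·(1,-2) + sin(t)·(-1,1)), X_2 = e^(t)(sin(t)·(1,-2) - cos(t)·(-1,1)).
General solution: c_1X_1 + c_2X_2.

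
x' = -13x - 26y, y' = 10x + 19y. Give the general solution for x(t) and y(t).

Coefficient matrix A = [[-13, -26], [10, 19]].
Characteristic polynomial det(A - λI) = λ^2 - 6λ + 13 = 0.
Eigenvalues λ = 3 ± 2i (complex conjugate pair).
For λ=3+2i: an eigenvector is (3,-2) - i(2,-1) = (3 - 2i, -2 + i).
A real fundamental pair from Re and Im of e^((3+2i)t)v: X_1 = e^(3t)(cos(2t)·(3,-2) + sin(2t)·(2,-1)), X_2 = e^(3t)(sin(2t)·(3,-2) - cos(2t)·(2,-1)).
General solution: C_1X_1 + C_2X_2.

x(t) = 2C_1e^(3t)sin(2t) + 3C_1e^(3t)cos(2t) + 3C_2e^(3t)sin(2t) - 2C_2e^(3t)cos(2t), y(t) = -C_1e^(3t)sin(2t) - 2C_1e^(3t)cos(2t) - 2C_2e^(3t)sin(2t) + C_2e^(3t)cos(2t)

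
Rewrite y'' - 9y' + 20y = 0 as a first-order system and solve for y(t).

y(t) = K_1e^(5t) + K_2e^(4t)

Let x_1 = y, x_2 = y'. Then x_1' = x_2 and x_2' = -20x_1 + 9x_2.
A = [[0,1],[-20,9]]; det(A-λI) = λ^2 - 9λ + 20.
Eigenvalues λ = 5, 4 with eigenvectors (1,5), (1,4).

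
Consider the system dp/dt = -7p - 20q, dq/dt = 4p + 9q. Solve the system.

Coefficient matrix A = [[-7, -20], [4, 9]].
Characteristic polynomial det(A - λI) = λ^2 - 2λ + 17 = 0.
Eigenvalues λ = 1 ± 4i (complex conjugate pair).
For λ=1+4i: an eigenvector is (-2,1) - i(-1,0) = (-2 + i, 1).
A real fundamental pair from Re and Im of e^((1+4i)t)v: X_1 = e^(t)(cos(4t)·(-2,1) + sin(4t)·(-1,0)), X_2 = e^(t)(sin(4t)·(-2,1) - cos(4t)·(-1,0)).
General solution: c_1X_1 + c_2X_2.

p(t) = -c_1e^(t)sin(4t) - 2c_1e^(t)cos(4t) - 2c_2e^(t)sin(4t) + c_2e^(t)cos(4t), q(t) = c_1e^(t)cos(4t) + c_2e^(t)sin(4t)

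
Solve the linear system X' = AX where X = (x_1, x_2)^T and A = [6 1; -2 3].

Coefficient matrix A = [[6, 1], [-2, 3]].
Characteristic polynomial det(A - λI) = λ^2 - 9λ + 20 = 0.
Eigenvalues λ = 4, 5.
For λ=4: (A-λI) row 1 is [2, 1], so an eigenvector is (-1, 2).
For λ=5: (A-λI) row 1 is [1, 1], so an eigenvector is (1, -1).
General solution: K_1e^(4t)(-1,2) + K_2e^(5t)(1,-1).

x_1(t) = -K_1e^(4t) + K_2e^(5t), x_2(t) = 2K_1e^(4t) - K_2e^(5t)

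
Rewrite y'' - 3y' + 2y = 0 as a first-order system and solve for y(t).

y(t) = C_1e^(t) + C_2e^(2t)

Let x_1 = y, x_2 = y'. Then x_1' = x_2 and x_2' = -2x_1 + 3x_2.
A = [[0,1],[-2,3]]; det(A-λI) = λ^2 - 3λ + 2.
Eigenvalues λ = 1, 2 with eigenvectors (1,1), (1,2).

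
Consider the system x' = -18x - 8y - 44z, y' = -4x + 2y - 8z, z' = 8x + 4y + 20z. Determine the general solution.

x(t) = -4C_1e^(2t) + 5C_2e^(-2t) - 2C_3e^(4t), y(t) = -C_1e^(2t) + C_2e^(-2t), z(t) = 2C_1e^(2t) - 2C_2e^(-2t) + C_3e^(4t)

Coefficient matrix A = [[-18, -8, -44], [-4, 2, -8], [8, 4, 20]].
det(A - λI) = 0 gives eigenvalues λ = 2, -2, 4.
For λ=2: eigenvector (-4,-1,2).
For λ=-2: eigenvector (5,1,-2).
For λ=4: eigenvector (-2,0,1).
General solution: C_1e^(2t)(-4,-1,2) + C_2e^(-2t)(5,1,-2) + C_3e^(4t)(-2,0,1).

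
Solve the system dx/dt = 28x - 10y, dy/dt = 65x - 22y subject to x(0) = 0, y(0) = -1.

Coefficient matrix A = [[28, -10], [65, -22]].
Characteristic polynomial det(A - λI) = λ^2 - 6λ + 34 = 0.
Eigenvalues λ = 3 ± 5i (complex conjugate pair).
For λ=3+5i: an eigenvector is (1,2) - i(1,3) = (1 - i, 2 - 3i).
A real fundamental pair from Re and Im of e^((3+5i)t)v: X_1 = e^(3t)(cos(5t)·(1,2) + sin(5t)·(1,3)), X_2 = e^(3t)(sin(5t)·(1,2) - cos(5t)·(1,3)).
General solution: C_1X_1 + C_2X_2.
Applying x(0)=0, y(0)=-1 gives C_1=1, C_2=1.

x(t) = 2e^(3t)sin(5t), y(t) = 5e^(3t)sin(5t) - e^(3t)cos(5t)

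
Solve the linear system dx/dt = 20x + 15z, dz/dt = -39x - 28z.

Coefficient matrix A = [[20, 15], [-39, -28]].
Characteristic polynomial det(A - λI) = λ^2 + 8λ + 25 = 0.
Eigenvalues λ = -4 ± 3i (complex conjugate pair).
For λ=-4+3i: an eigenvector is (-2,3) - i(-1,2) = (-2 + i, 3 - 2i).
A real fundamental pair from Re and Im of e^((-4+3i)t)v: X_1 = e^(-4t)(cos(3t)·(-2,3) + sin(3t)·(-1,2)), X_2 = e^(-4t)(sin(3t)·(-2,3) - cos(3t)·(-1,2)).
General solution: C_1X_1 + C_2X_2.

x(t) = -C_1e^(-4t)sin(3t) - 2C_1e^(-4t)cos(3t) - 2C_2e^(-4t)sin(3t) + C_2e^(-4t)cos(3t), z(t) = 2C_1e^(-4t)sin(3t) + 3C_1e^(-4t)cos(3t) + 3C_2e^(-4t)sin(3t) - 2C_2e^(-4t)cos(3t)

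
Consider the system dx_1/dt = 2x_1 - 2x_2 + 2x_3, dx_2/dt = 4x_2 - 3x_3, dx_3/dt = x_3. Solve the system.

Coefficient matrix A = [[2, -2, 2], [0, 4, -3], [0, 0, 1]].
det(A - λI) = 0 gives eigenvalues λ = 1, 4, 2.
For λ=1: eigenvector (0,1,1).
For λ=4: eigenvector (-1,1,0).
For λ=2: eigenvector (1,0,0).
General solution: C_1e^(t)(0,1,1) + C_2e^(4t)(-1,1,0) + C_3e^(2t)(1,0,0).

x_1(t) = -C_2e^(4t) + C_3e^(2t), x_2(t) = C_1e^(t) + C_2e^(4t), x_3(t) = C_1e^(t)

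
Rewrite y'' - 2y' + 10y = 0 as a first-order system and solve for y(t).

Let x_1 = y, x_2 = y'. Then x_1' = x_2 and x_2' = -10x_1 + 2x_2.
A = [[0,1],[-10,2]]; det(A-λI) = λ^2 - 2λ + 10.
Eigenvalues λ = 1 ± 3i.

y(t) = K_1e^(t)cos(3t) + K_2e^(t)sin(3t)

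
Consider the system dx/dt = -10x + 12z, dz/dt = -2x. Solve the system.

x(t) = -2C_1e^(-4t) + 3C_2e^(-6t), z(t) = -C_1e^(-4t) + C_2e^(-6t)

Coefficient matrix A = [[-10, 12], [-2, 0]].
Characteristic polynomial det(A - λI) = λ^2 + 10λ + 24 = 0.
Eigenvalues λ = -4, -6.
For λ=-4: (A-λI) row 1 is [-6, 12], so an eigenvector is (-2, -1).
For λ=-6: (A-λI) row 1 is [-4, 12], so an eigenvector is (3, 1).
General solution: C_1e^(-4t)(-2,-1) + C_2e^(-6t)(3,1).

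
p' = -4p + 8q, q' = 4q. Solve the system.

Coefficient matrix A = [[-4, 8], [0, 4]].
Characteristic polynomial det(A - λI) = λ^2 - 16 = 0.
Eigenvalues λ = 4, -4.
For λ=4: (A-λI) row 1 is [-8, 8], so an eigenvector is (-1, -1).
For λ=-4: (A-λI) row 1 is [0, 8], so an eigenvector is (1, 0).
General solution: K_1e^(4t)(-1,-1) + K_2e^(-4t)(1,0).

p(t) = -K_1e^(4t) + K_2e^(-4t), q(t) = -K_1e^(4t)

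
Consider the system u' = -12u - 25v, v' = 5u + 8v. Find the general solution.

u(t) = -2K_1e^(-2t)sin(5t) + K_1e^(-2t)cos(5t) + K_2e^(-2t)sin(5t) + 2K_2e^(-2t)cos(5t), v(t) = K_1e^(-2t)sin(5t) - K_2e^(-2t)cos(5t)

Coefficient matrix A = [[-12, -25], [5, 8]].
Characteristic polynomial det(A - λI) = λ^2 + 4λ + 29 = 0.
Eigenvalues λ = -2 ± 5i (complex conjugate pair).
For λ=-2+5i: an eigenvector is (1,0) - i(-2,1) = (1 + 2i, 0 - i).
A real fundamental pair from Re and Im of e^((-2+5i)t)v: X_1 = e^(-2t)(cos(5t)·(1,0) + sin(5t)·(-2,1)), X_2 = e^(-2t)(sin(5t)·(1,0) - cos(5t)·(-2,1)).
General solution: K_1X_1 + K_2X_2.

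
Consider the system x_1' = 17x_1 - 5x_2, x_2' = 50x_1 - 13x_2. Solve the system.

x_1(t) = -K_1e^(2t)sin(5t) + K_2e^(2t)cos(5t), x_2(t) = -3K_1e^(2t)sin(5t) + K_1e^(2t)cos(5t) + K_2e^(2t)sin(5t) + 3K_2e^(2t)cos(5t)

Coefficient matrix A = [[17, -5], [50, -13]].
Characteristic polynomial det(A - λI) = λ^2 - 4λ + 29 = 0.
Eigenvalues λ = 2 ± 5i (complex conjugate pair).
For λ=2+5i: an eigenvector is (0,1) - i(-1,-3) = (0 + i, 1 + 3i).
A real fundamental pair from Re and Im of e^((2+5i)t)v: X_1 = e^(2t)(cos(5t)·(0,1) + sin(5t)·(-1,-3)), X_2 = e^(2t)(sin(5t)·(0,1) - cos(5t)·(-1,-3)).
General solution: K_1X_1 + K_2X_2.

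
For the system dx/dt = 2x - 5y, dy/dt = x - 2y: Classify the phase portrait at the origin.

A = [[2,-5],[1,-2]]; det(A-λI) = λ^2 + 1.
λ = 0 ± i: zero real part.

center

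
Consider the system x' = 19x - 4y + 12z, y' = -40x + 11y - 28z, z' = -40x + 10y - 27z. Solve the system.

x(t) = C_1e^(3t) - 2C_2e^(-t) + 2C_3e^(t), y(t) = -2C_1e^(3t) + 5C_2e^(-t) - 6C_3e^(t), z(t) = -2C_1e^(3t) + 5C_2e^(-t) - 5C_3e^(t)

Coefficient matrix A = [[19, -4, 12], [-40, 11, -28], [-40, 10, -27]].
det(A - λI) = 0 gives eigenvalues λ = 3, -1, 1.
For λ=3: eigenvector (1,-2,-2).
For λ=-1: eigenvector (-2,5,5).
For λ=1: eigenvector (2,-6,-5).
General solution: C_1e^(3t)(1,-2,-2) + C_2e^(-t)(-2,5,5) + C_3e^(t)(2,-6,-5).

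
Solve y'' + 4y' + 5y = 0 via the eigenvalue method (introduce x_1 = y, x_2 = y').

y(t) = c_1e^(-2t)cos(t) + c_2e^(-2t)sin(t)

Let x_1 = y, x_2 = y'. Then x_1' = x_2 and x_2' = -5x_1 - 4x_2.
A = [[0,1],[-5,-4]]; det(A-λI) = λ^2 + 4λ + 5.
Eigenvalues λ = -2 ± i.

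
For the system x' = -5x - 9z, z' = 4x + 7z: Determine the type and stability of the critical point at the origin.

unstable improper node

A = [[-5,-9],[4,7]]; det(A-λI) = λ^2 - 2λ + 1.
repeated λ = 1 with a single eigenvector.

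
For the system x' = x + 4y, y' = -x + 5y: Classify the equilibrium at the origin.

unstable improper node

A = [[1,4],[-1,5]]; det(A-λI) = λ^2 - 6λ + 9.
repeated λ = 3 with a single eigenvector.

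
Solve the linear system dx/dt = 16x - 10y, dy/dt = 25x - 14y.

x(t) = K_1e^(t)sin(5t) + K_1e^(t)cos(5t) + K_2e^(t)sin(5t) - K_2e^(t)cos(5t), y(t) = 2K_1e^(t)sin(5t) + K_1e^(t)cos(5t) + K_2e^(t)sin(5t) - 2K_2e^(t)cos(5t)

Coefficient matrix A = [[16, -10], [25, -14]].
Characteristic polynomial det(A - λI) = λ^2 - 2λ + 26 = 0.
Eigenvalues λ = 1 ± 5i (complex conjugate pair).
For λ=1+5i: an eigenvector is (1,1) - i(1,2) = (1 - i, 1 - 2i).
A real fundamental pair from Re and Im of e^((1+5i)t)v: X_1 = e^(t)(cos(5t)·(1,1) + sin(5t)·(1,2)), X_2 = e^(t)(sin(5t)·(1,1) - cos(5t)·(1,2)).
General solution: K_1X_1 + K_2X_2.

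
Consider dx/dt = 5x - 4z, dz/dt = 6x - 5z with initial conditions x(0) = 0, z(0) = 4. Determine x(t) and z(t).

Coefficient matrix A = [[5, -4], [6, -5]].
Characteristic polynomial det(A - λI) = λ^2 - 1 = 0.
Eigenvalues λ = -1, 1.
For λ=-1: (A-λI) row 1 is [6, -4], so an eigenvector is (2, 3).
For λ=1: (A-λI) row 1 is [4, -4], so an eigenvector is (-1, -1).
General solution: c_1e^(-t)(2,3) + c_2e^(t)(-1,-1).
Applying x(0)=0, z(0)=4 gives c_1=4, c_2=8.

x(t) = -8e^(t) + 8e^(-t), z(t) = -8e^(t) + 12e^(-t)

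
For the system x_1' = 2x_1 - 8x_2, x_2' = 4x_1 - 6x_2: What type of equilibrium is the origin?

stable spiral

A = [[2,-8],[4,-6]]; det(A-λI) = λ^2 + 4λ + 20.
λ = -2 ± 4i: negative real part.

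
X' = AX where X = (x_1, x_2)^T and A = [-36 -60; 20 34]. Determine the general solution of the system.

x_1(t) = 2C_1e^(-6t) + 3C_2e^(4t), x_2(t) = -C_1e^(-6t) - 2C_2e^(4t)

Coefficient matrix A = [[-36, -60], [20, 34]].
Characteristic polynomial det(A - λI) = λ^2 + 2λ - 24 = 0.
Eigenvalues λ = -6, 4.
For λ=-6: (A-λI) row 1 is [-30, -60], so an eigenvector is (2, -1).
For λ=4: (A-λI) row 1 is [-40, -60], so an eigenvector is (3, -2).
General solution: C_1e^(-6t)(2,-1) + C_2e^(4t)(3,-2).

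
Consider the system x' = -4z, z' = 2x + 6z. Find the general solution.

Coefficient matrix A = [[0, -4], [2, 6]].
Characteristic polynomial det(A - λI) = λ^2 - 6λ + 8 = 0.
Eigenvalues λ = 2, 4.
For λ=2: (A-λI) row 1 is [-2, -4], so an eigenvector is (-2, 1).
For λ=4: (A-λI) row 1 is [-4, -4], so an eigenvector is (-1, 1).
General solution: c_1e^(2t)(-2,1) + c_2e^(4t)(-1,1).

x(t) = -2c_1e^(2t) - c_2e^(4t), z(t) = c_1e^(2t) + c_2e^(4t)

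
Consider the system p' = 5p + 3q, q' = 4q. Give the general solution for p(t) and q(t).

Coefficient matrix A = [[5, 3], [0, 4]].
Characteristic polynomial det(A - λI) = λ^2 - 9λ + 20 = 0.
Eigenvalues λ = 5, 4.
For λ=5: (A-λI) row 1 is [0, 3], so an eigenvector is (1, 0).
For λ=4: (A-λI) row 1 is [1, 3], so an eigenvector is (-3, 1).
General solution: K_1e^(5t)(1,0) + K_2e^(4t)(-3,1).

p(t) = K_1e^(5t) - 3K_2e^(4t), q(t) = K_2e^(4t)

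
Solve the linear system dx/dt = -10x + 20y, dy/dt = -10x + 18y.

Coefficient matrix A = [[-10, 20], [-10, 18]].
Characteristic polynomial det(A - λI) = λ^2 - 8λ + 20 = 0.
Eigenvalues λ = 4 ± 2i (complex conjugate pair).
For λ=4+2i: an eigenvector is (1,1) - i(3,2) = (1 - 3i, 1 - 2i).
A real fundamental pair from Re and Im of e^((4+2i)t)v: X_1 = e^(4t)(cos(2t)·(1,1) + sin(2t)·(3,2)), X_2 = e^(4t)(sin(2t)·(1,1) - cos(2t)·(3,2)).
General solution: K_1X_1 + K_2X_2.

x(t) = 3K_1e^(4t)sin(2t) + K_1e^(4t)cos(2t) + K_2e^(4t)sin(2t) - 3K_2e^(4t)cos(2t), y(t) = 2K_1e^(4t)sin(2t) + K_1e^(4t)cos(2t) + K_2e^(4t)sin(2t) - 2K_2e^(4t)cos(2t)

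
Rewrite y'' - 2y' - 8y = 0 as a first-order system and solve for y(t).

y(t) = C_1e^(-2t) + C_2e^(4t)

Let x_1 = y, x_2 = y'. Then x_1' = x_2 and x_2' = 8x_1 + 2x_2.
A = [[0,1],[8,2]]; det(A-λI) = λ^2 - 2λ - 8.
Eigenvalues λ = -2, 4 with eigenvectors (1,-2), (1,4).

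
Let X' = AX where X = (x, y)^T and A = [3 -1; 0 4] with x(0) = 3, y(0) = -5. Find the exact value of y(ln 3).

-405

A = [[3,-1],[0,4]]; eigenvalues λ = 4, 3.
Eigenvectors: (-1,1) for λ=4, (1,0) for λ=3.
From the initial condition, c_1 = -5, c_2 = -2.
y(ln 3) = (-5)(3^4)(1) + (-2)(3^3)(0) = -405.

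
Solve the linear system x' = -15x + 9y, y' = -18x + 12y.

Coefficient matrix A = [[-15, 9], [-18, 12]].
Characteristic polynomial det(A - λI) = λ^2 + 3λ - 18 = 0.
Eigenvalues λ = 3, -6.
For λ=3: (A-λI) row 1 is [-18, 9], so an eigenvector is (-1, -2).
For λ=-6: (A-λI) row 1 is [-9, 9], so an eigenvector is (1, 1).
General solution: C_1e^(3t)(-1,-2) + C_2e^(-6t)(1,1).

x(t) = -C_1e^(3t) + C_2e^(-6t), y(t) = -2C_1e^(3t) + C_2e^(-6t)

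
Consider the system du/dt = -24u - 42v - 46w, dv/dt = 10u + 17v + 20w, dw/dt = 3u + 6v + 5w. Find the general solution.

Coefficient matrix A = [[-24, -42, -46], [10, 17, 20], [3, 6, 5]].
det(A - λI) = 0 gives eigenvalues λ = 2, -3, -1.
For λ=2: eigenvector (5,-2,-1).
For λ=-3: eigenvector (-2,1,0).
For λ=-1: eigenvector (2,0,-1).
General solution: K_1e^(2t)(5,-2,-1) + K_2e^(-3t)(-2,1,0) + K_3e^(-t)(2,0,-1).

u(t) = 5K_1e^(2t) - 2K_2e^(-3t) + 2K_3e^(-t), v(t) = -2K_1e^(2t) + K_2e^(-3t), w(t) = -K_1e^(2t) - K_3e^(-t)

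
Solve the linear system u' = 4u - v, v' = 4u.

u(t) = c_1e^(2t) + c_2te^(2t) - c_2e^(2t), v(t) = 2c_1e^(2t) + 2c_2te^(2t) - 3c_2e^(2t)

Coefficient matrix A = [[4, -1], [4, 0]].
Characteristic polynomial det(A - λI) = λ^2 - 4λ + 4 = 0.
Single eigenvalue λ = 2 with algebraic multiplicity 2.
Eigenvector v = (1,2); generalized eigenvector w with (A-λI)w=v is (-1,-3).
General solution: e^(2t)[c_1·v + c_2·(t·v + w)].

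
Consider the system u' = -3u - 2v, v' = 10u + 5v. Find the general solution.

Coefficient matrix A = [[-3, -2], [10, 5]].
Characteristic polynomial det(A - λI) = λ^2 - 2λ + 5 = 0.
Eigenvalues λ = 1 ± 2i (complex conjugate pair).
For λ=1+2i: an eigenvector is (0,1) - i(-1,2) = (0 + i, 1 - 2i).
A real fundamental pair from Re and Im of e^((1+2i)t)v: X_1 = e^(t)(cos(2t)·(0,1) + sin(2t)·(-1,2)), X_2 = e^(t)(sin(2t)·(0,1) - cos(2t)·(-1,2)).
General solution: c_1X_1 + c_2X_2.

u(t) = -c_1e^(t)sin(2t) + c_2e^(t)cos(2t), v(t) = 2c_1e^(t)sin(2t) + c_1e^(t)cos(2t) + c_2e^(t)sin(2t) - 2c_2e^(t)cos(2t)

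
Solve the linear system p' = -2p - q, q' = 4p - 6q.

Coefficient matrix A = [[-2, -1], [4, -6]].
Characteristic polynomial det(A - λI) = λ^2 + 8λ + 16 = 0.
Single eigenvalue λ = -4 with algebraic multiplicity 2.
Eigenvector v = (1,2); generalized eigenvector w with (A-λI)w=v is (1,1).
General solution: e^(-4t)[K_1·v + K_2·(t·v + w)].

p(t) = K_1e^(-4t) + K_2te^(-4t) + K_2e^(-4t), q(t) = 2K_1e^(-4t) + 2K_2te^(-4t) + K_2e^(-4t)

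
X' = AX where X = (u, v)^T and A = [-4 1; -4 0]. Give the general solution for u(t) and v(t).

u(t) = C_1e^(-2t) + C_2te^(-2t) - C_2e^(-2t), v(t) = 2C_1e^(-2t) + 2C_2te^(-2t) - C_2e^(-2t)

Coefficient matrix A = [[-4, 1], [-4, 0]].
Characteristic polynomial det(A - λI) = λ^2 + 4λ + 4 = 0.
Single eigenvalue λ = -2 with algebraic multiplicity 2.
Eigenvector v = (1,2); generalized eigenvector w with (A-λI)w=v is (-1,-1).
General solution: e^(-2t)[C_1·v + C_2·(t·v + w)].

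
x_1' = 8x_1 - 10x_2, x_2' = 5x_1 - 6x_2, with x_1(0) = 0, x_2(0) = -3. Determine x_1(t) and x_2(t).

Coefficient matrix A = [[8, -10], [5, -6]].
Characteristic polynomial det(A - λI) = λ^2 - 2λ + 2 = 0.
Eigenvalues λ = 1 ± i (complex conjugate pair).
For λ=1+i: an eigenvector is (3,2) - i(1,1) = (3 - i, 2 - i).
A real fundamental pair from Re and Im of e^((1+i)t)v: X_1 = e^(t)(cos(t)·(3,2) + sin(t)·(1,1)), X_2 = e^(t)(sin(t)·(3,2) - cos(t)·(1,1)).
General solution: C_1X_1 + C_2X_2.
Applying x_1(0)=0, x_2(0)=-3 gives C_1=3, C_2=9.

x_1(t) = 30e^(t)sin(t), x_2(t) = 21e^(t)sin(t) - 3e^(t)cos(t)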